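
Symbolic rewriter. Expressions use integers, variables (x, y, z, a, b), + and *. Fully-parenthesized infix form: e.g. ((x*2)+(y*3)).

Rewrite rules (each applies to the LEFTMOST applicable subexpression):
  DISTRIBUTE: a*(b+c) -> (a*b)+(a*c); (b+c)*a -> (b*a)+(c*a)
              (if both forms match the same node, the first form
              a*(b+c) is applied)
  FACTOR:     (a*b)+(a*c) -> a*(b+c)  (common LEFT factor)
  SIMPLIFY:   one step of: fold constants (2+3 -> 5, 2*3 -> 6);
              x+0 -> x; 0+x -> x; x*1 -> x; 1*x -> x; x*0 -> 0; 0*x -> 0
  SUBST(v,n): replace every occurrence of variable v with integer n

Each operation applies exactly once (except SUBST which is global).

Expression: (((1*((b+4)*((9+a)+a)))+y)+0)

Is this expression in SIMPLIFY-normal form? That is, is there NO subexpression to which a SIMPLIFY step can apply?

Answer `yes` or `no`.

Answer: no

Derivation:
Expression: (((1*((b+4)*((9+a)+a)))+y)+0)
Scanning for simplifiable subexpressions (pre-order)...
  at root: (((1*((b+4)*((9+a)+a)))+y)+0) (SIMPLIFIABLE)
  at L: ((1*((b+4)*((9+a)+a)))+y) (not simplifiable)
  at LL: (1*((b+4)*((9+a)+a))) (SIMPLIFIABLE)
  at LLR: ((b+4)*((9+a)+a)) (not simplifiable)
  at LLRL: (b+4) (not simplifiable)
  at LLRR: ((9+a)+a) (not simplifiable)
  at LLRRL: (9+a) (not simplifiable)
Found simplifiable subexpr at path root: (((1*((b+4)*((9+a)+a)))+y)+0)
One SIMPLIFY step would give: ((1*((b+4)*((9+a)+a)))+y)
-> NOT in normal form.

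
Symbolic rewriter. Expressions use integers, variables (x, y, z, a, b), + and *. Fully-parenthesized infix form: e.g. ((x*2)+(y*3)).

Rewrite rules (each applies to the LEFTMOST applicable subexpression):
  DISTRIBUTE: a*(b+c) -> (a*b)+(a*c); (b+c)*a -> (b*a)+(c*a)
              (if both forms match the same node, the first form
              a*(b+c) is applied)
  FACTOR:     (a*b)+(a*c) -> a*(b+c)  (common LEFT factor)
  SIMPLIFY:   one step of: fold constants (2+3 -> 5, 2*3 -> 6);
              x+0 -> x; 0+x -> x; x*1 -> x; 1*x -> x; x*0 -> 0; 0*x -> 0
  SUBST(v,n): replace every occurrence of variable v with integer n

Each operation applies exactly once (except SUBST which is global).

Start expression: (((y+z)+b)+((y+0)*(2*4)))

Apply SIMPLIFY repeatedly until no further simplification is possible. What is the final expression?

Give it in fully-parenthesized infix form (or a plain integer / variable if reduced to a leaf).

Start: (((y+z)+b)+((y+0)*(2*4)))
Step 1: at RL: (y+0) -> y; overall: (((y+z)+b)+((y+0)*(2*4))) -> (((y+z)+b)+(y*(2*4)))
Step 2: at RR: (2*4) -> 8; overall: (((y+z)+b)+(y*(2*4))) -> (((y+z)+b)+(y*8))
Fixed point: (((y+z)+b)+(y*8))

Answer: (((y+z)+b)+(y*8))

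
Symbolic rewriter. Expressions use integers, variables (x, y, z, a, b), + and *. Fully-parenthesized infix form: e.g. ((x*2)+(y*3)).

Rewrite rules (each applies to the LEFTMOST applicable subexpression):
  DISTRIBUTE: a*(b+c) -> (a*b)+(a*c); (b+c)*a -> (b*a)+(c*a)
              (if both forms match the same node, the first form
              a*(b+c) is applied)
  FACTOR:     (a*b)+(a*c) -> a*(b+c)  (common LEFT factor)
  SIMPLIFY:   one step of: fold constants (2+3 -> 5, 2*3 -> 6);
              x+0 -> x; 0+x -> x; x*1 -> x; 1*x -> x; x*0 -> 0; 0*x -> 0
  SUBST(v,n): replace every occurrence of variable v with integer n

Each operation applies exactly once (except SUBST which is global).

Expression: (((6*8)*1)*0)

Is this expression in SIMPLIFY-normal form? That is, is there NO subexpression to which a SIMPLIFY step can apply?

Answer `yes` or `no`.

Expression: (((6*8)*1)*0)
Scanning for simplifiable subexpressions (pre-order)...
  at root: (((6*8)*1)*0) (SIMPLIFIABLE)
  at L: ((6*8)*1) (SIMPLIFIABLE)
  at LL: (6*8) (SIMPLIFIABLE)
Found simplifiable subexpr at path root: (((6*8)*1)*0)
One SIMPLIFY step would give: 0
-> NOT in normal form.

Answer: no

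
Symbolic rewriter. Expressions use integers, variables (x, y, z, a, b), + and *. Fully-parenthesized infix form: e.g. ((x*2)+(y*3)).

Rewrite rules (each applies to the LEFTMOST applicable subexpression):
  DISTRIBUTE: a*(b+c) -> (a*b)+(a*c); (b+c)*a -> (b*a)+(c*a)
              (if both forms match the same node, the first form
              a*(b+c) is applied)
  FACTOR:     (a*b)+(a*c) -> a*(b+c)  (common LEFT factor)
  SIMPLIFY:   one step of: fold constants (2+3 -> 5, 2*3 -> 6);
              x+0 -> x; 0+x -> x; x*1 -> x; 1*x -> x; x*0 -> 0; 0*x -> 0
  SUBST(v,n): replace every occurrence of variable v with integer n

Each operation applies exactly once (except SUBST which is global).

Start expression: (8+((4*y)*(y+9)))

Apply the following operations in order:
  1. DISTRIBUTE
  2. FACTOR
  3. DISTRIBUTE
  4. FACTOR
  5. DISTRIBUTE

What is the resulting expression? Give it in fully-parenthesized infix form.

Answer: (8+(((4*y)*y)+((4*y)*9)))

Derivation:
Start: (8+((4*y)*(y+9)))
Apply DISTRIBUTE at R (target: ((4*y)*(y+9))): (8+((4*y)*(y+9))) -> (8+(((4*y)*y)+((4*y)*9)))
Apply FACTOR at R (target: (((4*y)*y)+((4*y)*9))): (8+(((4*y)*y)+((4*y)*9))) -> (8+((4*y)*(y+9)))
Apply DISTRIBUTE at R (target: ((4*y)*(y+9))): (8+((4*y)*(y+9))) -> (8+(((4*y)*y)+((4*y)*9)))
Apply FACTOR at R (target: (((4*y)*y)+((4*y)*9))): (8+(((4*y)*y)+((4*y)*9))) -> (8+((4*y)*(y+9)))
Apply DISTRIBUTE at R (target: ((4*y)*(y+9))): (8+((4*y)*(y+9))) -> (8+(((4*y)*y)+((4*y)*9)))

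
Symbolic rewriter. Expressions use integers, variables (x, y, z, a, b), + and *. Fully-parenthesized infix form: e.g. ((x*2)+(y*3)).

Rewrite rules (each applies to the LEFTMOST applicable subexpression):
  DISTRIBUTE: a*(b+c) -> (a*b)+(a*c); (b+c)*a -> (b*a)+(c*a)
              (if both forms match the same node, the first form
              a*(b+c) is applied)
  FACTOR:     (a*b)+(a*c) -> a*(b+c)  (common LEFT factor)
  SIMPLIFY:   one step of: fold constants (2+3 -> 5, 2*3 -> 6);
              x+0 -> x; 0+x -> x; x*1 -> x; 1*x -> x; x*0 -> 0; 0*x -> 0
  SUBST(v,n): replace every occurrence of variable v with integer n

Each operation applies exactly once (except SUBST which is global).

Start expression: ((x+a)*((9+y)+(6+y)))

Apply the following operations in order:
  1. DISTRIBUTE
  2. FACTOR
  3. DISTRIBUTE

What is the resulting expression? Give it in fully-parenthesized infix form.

Start: ((x+a)*((9+y)+(6+y)))
Apply DISTRIBUTE at root (target: ((x+a)*((9+y)+(6+y)))): ((x+a)*((9+y)+(6+y))) -> (((x+a)*(9+y))+((x+a)*(6+y)))
Apply FACTOR at root (target: (((x+a)*(9+y))+((x+a)*(6+y)))): (((x+a)*(9+y))+((x+a)*(6+y))) -> ((x+a)*((9+y)+(6+y)))
Apply DISTRIBUTE at root (target: ((x+a)*((9+y)+(6+y)))): ((x+a)*((9+y)+(6+y))) -> (((x+a)*(9+y))+((x+a)*(6+y)))

Answer: (((x+a)*(9+y))+((x+a)*(6+y)))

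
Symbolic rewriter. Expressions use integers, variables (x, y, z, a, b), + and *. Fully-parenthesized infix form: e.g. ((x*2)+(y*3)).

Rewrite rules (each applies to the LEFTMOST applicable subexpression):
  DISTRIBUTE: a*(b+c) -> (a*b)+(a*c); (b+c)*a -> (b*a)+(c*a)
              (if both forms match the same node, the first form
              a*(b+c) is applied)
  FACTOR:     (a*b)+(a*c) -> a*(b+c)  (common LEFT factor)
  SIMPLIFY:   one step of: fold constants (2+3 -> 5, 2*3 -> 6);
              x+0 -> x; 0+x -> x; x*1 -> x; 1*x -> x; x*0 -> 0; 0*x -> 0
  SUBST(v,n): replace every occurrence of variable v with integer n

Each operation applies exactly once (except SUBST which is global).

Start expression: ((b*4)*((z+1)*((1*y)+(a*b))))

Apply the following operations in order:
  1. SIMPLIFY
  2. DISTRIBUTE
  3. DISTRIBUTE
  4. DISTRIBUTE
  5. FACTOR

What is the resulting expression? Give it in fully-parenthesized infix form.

Answer: ((b*4)*(((z*y)+(1*y))+((z+1)*(a*b))))

Derivation:
Start: ((b*4)*((z+1)*((1*y)+(a*b))))
Apply SIMPLIFY at RRL (target: (1*y)): ((b*4)*((z+1)*((1*y)+(a*b)))) -> ((b*4)*((z+1)*(y+(a*b))))
Apply DISTRIBUTE at R (target: ((z+1)*(y+(a*b)))): ((b*4)*((z+1)*(y+(a*b)))) -> ((b*4)*(((z+1)*y)+((z+1)*(a*b))))
Apply DISTRIBUTE at root (target: ((b*4)*(((z+1)*y)+((z+1)*(a*b))))): ((b*4)*(((z+1)*y)+((z+1)*(a*b)))) -> (((b*4)*((z+1)*y))+((b*4)*((z+1)*(a*b))))
Apply DISTRIBUTE at LR (target: ((z+1)*y)): (((b*4)*((z+1)*y))+((b*4)*((z+1)*(a*b)))) -> (((b*4)*((z*y)+(1*y)))+((b*4)*((z+1)*(a*b))))
Apply FACTOR at root (target: (((b*4)*((z*y)+(1*y)))+((b*4)*((z+1)*(a*b))))): (((b*4)*((z*y)+(1*y)))+((b*4)*((z+1)*(a*b)))) -> ((b*4)*(((z*y)+(1*y))+((z+1)*(a*b))))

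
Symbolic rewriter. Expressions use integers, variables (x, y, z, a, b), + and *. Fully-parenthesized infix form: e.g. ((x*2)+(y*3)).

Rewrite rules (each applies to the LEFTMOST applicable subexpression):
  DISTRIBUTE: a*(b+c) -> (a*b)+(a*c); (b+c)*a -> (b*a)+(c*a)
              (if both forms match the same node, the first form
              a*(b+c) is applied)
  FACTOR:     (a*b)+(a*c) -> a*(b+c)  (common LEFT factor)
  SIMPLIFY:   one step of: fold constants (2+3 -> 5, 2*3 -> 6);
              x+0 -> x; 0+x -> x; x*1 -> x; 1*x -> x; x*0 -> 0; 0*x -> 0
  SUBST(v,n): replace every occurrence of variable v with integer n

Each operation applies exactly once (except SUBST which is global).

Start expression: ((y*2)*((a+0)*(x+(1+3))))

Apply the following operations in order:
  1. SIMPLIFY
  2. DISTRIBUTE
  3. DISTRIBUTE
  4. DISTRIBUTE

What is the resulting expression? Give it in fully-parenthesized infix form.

Answer: (((y*2)*(a*x))+((y*2)*((a*1)+(a*3))))

Derivation:
Start: ((y*2)*((a+0)*(x+(1+3))))
Apply SIMPLIFY at RL (target: (a+0)): ((y*2)*((a+0)*(x+(1+3)))) -> ((y*2)*(a*(x+(1+3))))
Apply DISTRIBUTE at R (target: (a*(x+(1+3)))): ((y*2)*(a*(x+(1+3)))) -> ((y*2)*((a*x)+(a*(1+3))))
Apply DISTRIBUTE at root (target: ((y*2)*((a*x)+(a*(1+3))))): ((y*2)*((a*x)+(a*(1+3)))) -> (((y*2)*(a*x))+((y*2)*(a*(1+3))))
Apply DISTRIBUTE at RR (target: (a*(1+3))): (((y*2)*(a*x))+((y*2)*(a*(1+3)))) -> (((y*2)*(a*x))+((y*2)*((a*1)+(a*3))))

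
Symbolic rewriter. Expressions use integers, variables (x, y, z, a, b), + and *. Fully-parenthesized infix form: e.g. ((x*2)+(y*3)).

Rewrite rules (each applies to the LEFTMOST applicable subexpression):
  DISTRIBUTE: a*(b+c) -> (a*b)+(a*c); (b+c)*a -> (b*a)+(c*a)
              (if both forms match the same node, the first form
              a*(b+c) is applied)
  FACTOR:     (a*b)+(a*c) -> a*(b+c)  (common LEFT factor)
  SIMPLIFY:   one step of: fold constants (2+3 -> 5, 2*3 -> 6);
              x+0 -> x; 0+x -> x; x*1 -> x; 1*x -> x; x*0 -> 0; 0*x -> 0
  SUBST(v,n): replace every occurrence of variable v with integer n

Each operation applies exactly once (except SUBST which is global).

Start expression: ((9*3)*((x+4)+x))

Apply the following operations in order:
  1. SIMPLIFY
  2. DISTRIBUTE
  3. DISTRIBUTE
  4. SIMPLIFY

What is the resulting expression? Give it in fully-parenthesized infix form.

Start: ((9*3)*((x+4)+x))
Apply SIMPLIFY at L (target: (9*3)): ((9*3)*((x+4)+x)) -> (27*((x+4)+x))
Apply DISTRIBUTE at root (target: (27*((x+4)+x))): (27*((x+4)+x)) -> ((27*(x+4))+(27*x))
Apply DISTRIBUTE at L (target: (27*(x+4))): ((27*(x+4))+(27*x)) -> (((27*x)+(27*4))+(27*x))
Apply SIMPLIFY at LR (target: (27*4)): (((27*x)+(27*4))+(27*x)) -> (((27*x)+108)+(27*x))

Answer: (((27*x)+108)+(27*x))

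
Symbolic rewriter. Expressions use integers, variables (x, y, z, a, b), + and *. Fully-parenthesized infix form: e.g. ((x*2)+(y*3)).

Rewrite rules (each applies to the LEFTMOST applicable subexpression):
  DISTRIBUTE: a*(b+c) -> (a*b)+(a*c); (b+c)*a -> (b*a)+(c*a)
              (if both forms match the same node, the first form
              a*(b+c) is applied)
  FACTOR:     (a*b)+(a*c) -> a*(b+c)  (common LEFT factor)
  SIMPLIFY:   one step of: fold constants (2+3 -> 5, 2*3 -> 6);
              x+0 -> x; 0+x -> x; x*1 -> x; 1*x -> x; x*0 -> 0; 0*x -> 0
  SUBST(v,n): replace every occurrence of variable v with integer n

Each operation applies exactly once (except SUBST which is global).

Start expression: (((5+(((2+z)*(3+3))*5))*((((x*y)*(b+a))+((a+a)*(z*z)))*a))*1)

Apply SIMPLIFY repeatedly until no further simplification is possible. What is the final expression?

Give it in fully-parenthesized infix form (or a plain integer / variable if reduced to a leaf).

Start: (((5+(((2+z)*(3+3))*5))*((((x*y)*(b+a))+((a+a)*(z*z)))*a))*1)
Step 1: at root: (((5+(((2+z)*(3+3))*5))*((((x*y)*(b+a))+((a+a)*(z*z)))*a))*1) -> ((5+(((2+z)*(3+3))*5))*((((x*y)*(b+a))+((a+a)*(z*z)))*a)); overall: (((5+(((2+z)*(3+3))*5))*((((x*y)*(b+a))+((a+a)*(z*z)))*a))*1) -> ((5+(((2+z)*(3+3))*5))*((((x*y)*(b+a))+((a+a)*(z*z)))*a))
Step 2: at LRLR: (3+3) -> 6; overall: ((5+(((2+z)*(3+3))*5))*((((x*y)*(b+a))+((a+a)*(z*z)))*a)) -> ((5+(((2+z)*6)*5))*((((x*y)*(b+a))+((a+a)*(z*z)))*a))
Fixed point: ((5+(((2+z)*6)*5))*((((x*y)*(b+a))+((a+a)*(z*z)))*a))

Answer: ((5+(((2+z)*6)*5))*((((x*y)*(b+a))+((a+a)*(z*z)))*a))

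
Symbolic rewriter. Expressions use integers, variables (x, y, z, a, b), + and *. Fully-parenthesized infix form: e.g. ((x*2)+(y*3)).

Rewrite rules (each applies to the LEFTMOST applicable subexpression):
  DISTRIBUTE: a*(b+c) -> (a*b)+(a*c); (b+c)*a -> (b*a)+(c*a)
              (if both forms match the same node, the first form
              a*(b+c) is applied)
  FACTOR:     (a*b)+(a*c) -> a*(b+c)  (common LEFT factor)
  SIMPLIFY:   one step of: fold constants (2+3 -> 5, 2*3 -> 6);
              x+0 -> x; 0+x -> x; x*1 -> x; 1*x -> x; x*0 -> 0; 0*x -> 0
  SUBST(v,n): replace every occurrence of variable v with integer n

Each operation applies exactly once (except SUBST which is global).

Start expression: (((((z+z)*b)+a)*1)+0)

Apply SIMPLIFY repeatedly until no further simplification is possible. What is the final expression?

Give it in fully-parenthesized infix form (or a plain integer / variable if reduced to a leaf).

Answer: (((z+z)*b)+a)

Derivation:
Start: (((((z+z)*b)+a)*1)+0)
Step 1: at root: (((((z+z)*b)+a)*1)+0) -> ((((z+z)*b)+a)*1); overall: (((((z+z)*b)+a)*1)+0) -> ((((z+z)*b)+a)*1)
Step 2: at root: ((((z+z)*b)+a)*1) -> (((z+z)*b)+a); overall: ((((z+z)*b)+a)*1) -> (((z+z)*b)+a)
Fixed point: (((z+z)*b)+a)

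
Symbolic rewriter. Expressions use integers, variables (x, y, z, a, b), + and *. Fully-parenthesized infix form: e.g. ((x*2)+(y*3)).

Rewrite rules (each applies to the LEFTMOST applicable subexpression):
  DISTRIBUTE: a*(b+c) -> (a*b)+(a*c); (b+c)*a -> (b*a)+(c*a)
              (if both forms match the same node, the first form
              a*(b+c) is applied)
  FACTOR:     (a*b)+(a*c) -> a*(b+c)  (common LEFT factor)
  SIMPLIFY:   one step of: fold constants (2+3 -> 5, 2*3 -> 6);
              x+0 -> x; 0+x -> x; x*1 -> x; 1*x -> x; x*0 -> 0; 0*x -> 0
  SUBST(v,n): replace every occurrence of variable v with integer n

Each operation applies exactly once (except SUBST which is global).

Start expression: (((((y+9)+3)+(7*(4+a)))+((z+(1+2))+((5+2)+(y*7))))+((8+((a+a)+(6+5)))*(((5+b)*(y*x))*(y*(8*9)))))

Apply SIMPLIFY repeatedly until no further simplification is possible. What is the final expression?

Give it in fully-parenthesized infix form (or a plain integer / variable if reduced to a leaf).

Answer: (((((y+9)+3)+(7*(4+a)))+((z+3)+(7+(y*7))))+((8+((a+a)+11))*(((5+b)*(y*x))*(y*72))))

Derivation:
Start: (((((y+9)+3)+(7*(4+a)))+((z+(1+2))+((5+2)+(y*7))))+((8+((a+a)+(6+5)))*(((5+b)*(y*x))*(y*(8*9)))))
Step 1: at LRLR: (1+2) -> 3; overall: (((((y+9)+3)+(7*(4+a)))+((z+(1+2))+((5+2)+(y*7))))+((8+((a+a)+(6+5)))*(((5+b)*(y*x))*(y*(8*9))))) -> (((((y+9)+3)+(7*(4+a)))+((z+3)+((5+2)+(y*7))))+((8+((a+a)+(6+5)))*(((5+b)*(y*x))*(y*(8*9)))))
Step 2: at LRRL: (5+2) -> 7; overall: (((((y+9)+3)+(7*(4+a)))+((z+3)+((5+2)+(y*7))))+((8+((a+a)+(6+5)))*(((5+b)*(y*x))*(y*(8*9))))) -> (((((y+9)+3)+(7*(4+a)))+((z+3)+(7+(y*7))))+((8+((a+a)+(6+5)))*(((5+b)*(y*x))*(y*(8*9)))))
Step 3: at RLRR: (6+5) -> 11; overall: (((((y+9)+3)+(7*(4+a)))+((z+3)+(7+(y*7))))+((8+((a+a)+(6+5)))*(((5+b)*(y*x))*(y*(8*9))))) -> (((((y+9)+3)+(7*(4+a)))+((z+3)+(7+(y*7))))+((8+((a+a)+11))*(((5+b)*(y*x))*(y*(8*9)))))
Step 4: at RRRR: (8*9) -> 72; overall: (((((y+9)+3)+(7*(4+a)))+((z+3)+(7+(y*7))))+((8+((a+a)+11))*(((5+b)*(y*x))*(y*(8*9))))) -> (((((y+9)+3)+(7*(4+a)))+((z+3)+(7+(y*7))))+((8+((a+a)+11))*(((5+b)*(y*x))*(y*72))))
Fixed point: (((((y+9)+3)+(7*(4+a)))+((z+3)+(7+(y*7))))+((8+((a+a)+11))*(((5+b)*(y*x))*(y*72))))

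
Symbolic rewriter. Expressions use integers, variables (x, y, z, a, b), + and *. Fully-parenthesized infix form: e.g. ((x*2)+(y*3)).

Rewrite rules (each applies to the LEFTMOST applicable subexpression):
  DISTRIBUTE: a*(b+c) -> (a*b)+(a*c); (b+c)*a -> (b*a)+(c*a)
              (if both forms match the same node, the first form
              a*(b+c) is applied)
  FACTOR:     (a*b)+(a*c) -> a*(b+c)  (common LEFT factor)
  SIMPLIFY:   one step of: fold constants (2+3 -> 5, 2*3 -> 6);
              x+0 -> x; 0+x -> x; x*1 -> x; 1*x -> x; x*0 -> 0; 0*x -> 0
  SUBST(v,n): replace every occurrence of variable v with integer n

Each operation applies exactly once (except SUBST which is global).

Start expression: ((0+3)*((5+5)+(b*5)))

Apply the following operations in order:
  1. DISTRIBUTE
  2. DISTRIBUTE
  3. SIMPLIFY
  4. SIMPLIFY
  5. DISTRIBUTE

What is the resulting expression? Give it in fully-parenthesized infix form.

Answer: ((15+((0*5)+(3*5)))+((0+3)*(b*5)))

Derivation:
Start: ((0+3)*((5+5)+(b*5)))
Apply DISTRIBUTE at root (target: ((0+3)*((5+5)+(b*5)))): ((0+3)*((5+5)+(b*5))) -> (((0+3)*(5+5))+((0+3)*(b*5)))
Apply DISTRIBUTE at L (target: ((0+3)*(5+5))): (((0+3)*(5+5))+((0+3)*(b*5))) -> ((((0+3)*5)+((0+3)*5))+((0+3)*(b*5)))
Apply SIMPLIFY at LLL (target: (0+3)): ((((0+3)*5)+((0+3)*5))+((0+3)*(b*5))) -> (((3*5)+((0+3)*5))+((0+3)*(b*5)))
Apply SIMPLIFY at LL (target: (3*5)): (((3*5)+((0+3)*5))+((0+3)*(b*5))) -> ((15+((0+3)*5))+((0+3)*(b*5)))
Apply DISTRIBUTE at LR (target: ((0+3)*5)): ((15+((0+3)*5))+((0+3)*(b*5))) -> ((15+((0*5)+(3*5)))+((0+3)*(b*5)))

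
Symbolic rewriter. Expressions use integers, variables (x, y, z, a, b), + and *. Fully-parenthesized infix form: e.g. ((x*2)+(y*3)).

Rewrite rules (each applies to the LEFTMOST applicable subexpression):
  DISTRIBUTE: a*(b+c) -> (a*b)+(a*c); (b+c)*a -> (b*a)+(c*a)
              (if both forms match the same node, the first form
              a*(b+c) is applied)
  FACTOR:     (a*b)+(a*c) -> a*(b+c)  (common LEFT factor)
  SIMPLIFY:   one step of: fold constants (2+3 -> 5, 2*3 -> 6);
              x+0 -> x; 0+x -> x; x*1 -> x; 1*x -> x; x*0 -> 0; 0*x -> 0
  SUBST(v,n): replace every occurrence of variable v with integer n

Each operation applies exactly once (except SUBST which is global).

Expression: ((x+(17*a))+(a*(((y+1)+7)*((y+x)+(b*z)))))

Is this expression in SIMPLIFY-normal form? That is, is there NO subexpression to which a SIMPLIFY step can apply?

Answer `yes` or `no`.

Expression: ((x+(17*a))+(a*(((y+1)+7)*((y+x)+(b*z)))))
Scanning for simplifiable subexpressions (pre-order)...
  at root: ((x+(17*a))+(a*(((y+1)+7)*((y+x)+(b*z))))) (not simplifiable)
  at L: (x+(17*a)) (not simplifiable)
  at LR: (17*a) (not simplifiable)
  at R: (a*(((y+1)+7)*((y+x)+(b*z)))) (not simplifiable)
  at RR: (((y+1)+7)*((y+x)+(b*z))) (not simplifiable)
  at RRL: ((y+1)+7) (not simplifiable)
  at RRLL: (y+1) (not simplifiable)
  at RRR: ((y+x)+(b*z)) (not simplifiable)
  at RRRL: (y+x) (not simplifiable)
  at RRRR: (b*z) (not simplifiable)
Result: no simplifiable subexpression found -> normal form.

Answer: yes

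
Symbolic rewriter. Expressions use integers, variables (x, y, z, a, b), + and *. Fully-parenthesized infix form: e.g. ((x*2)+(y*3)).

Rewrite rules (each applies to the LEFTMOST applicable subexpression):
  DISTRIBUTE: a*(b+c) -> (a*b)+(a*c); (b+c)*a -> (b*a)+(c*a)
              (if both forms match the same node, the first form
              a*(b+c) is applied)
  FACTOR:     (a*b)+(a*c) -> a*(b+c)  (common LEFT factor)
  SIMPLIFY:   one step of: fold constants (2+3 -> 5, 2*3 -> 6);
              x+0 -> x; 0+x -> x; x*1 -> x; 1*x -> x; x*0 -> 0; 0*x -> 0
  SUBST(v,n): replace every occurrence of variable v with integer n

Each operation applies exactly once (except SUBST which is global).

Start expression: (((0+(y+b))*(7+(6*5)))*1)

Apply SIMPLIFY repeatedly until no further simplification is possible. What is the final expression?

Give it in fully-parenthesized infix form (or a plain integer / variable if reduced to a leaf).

Start: (((0+(y+b))*(7+(6*5)))*1)
Step 1: at root: (((0+(y+b))*(7+(6*5)))*1) -> ((0+(y+b))*(7+(6*5))); overall: (((0+(y+b))*(7+(6*5)))*1) -> ((0+(y+b))*(7+(6*5)))
Step 2: at L: (0+(y+b)) -> (y+b); overall: ((0+(y+b))*(7+(6*5))) -> ((y+b)*(7+(6*5)))
Step 3: at RR: (6*5) -> 30; overall: ((y+b)*(7+(6*5))) -> ((y+b)*(7+30))
Step 4: at R: (7+30) -> 37; overall: ((y+b)*(7+30)) -> ((y+b)*37)
Fixed point: ((y+b)*37)

Answer: ((y+b)*37)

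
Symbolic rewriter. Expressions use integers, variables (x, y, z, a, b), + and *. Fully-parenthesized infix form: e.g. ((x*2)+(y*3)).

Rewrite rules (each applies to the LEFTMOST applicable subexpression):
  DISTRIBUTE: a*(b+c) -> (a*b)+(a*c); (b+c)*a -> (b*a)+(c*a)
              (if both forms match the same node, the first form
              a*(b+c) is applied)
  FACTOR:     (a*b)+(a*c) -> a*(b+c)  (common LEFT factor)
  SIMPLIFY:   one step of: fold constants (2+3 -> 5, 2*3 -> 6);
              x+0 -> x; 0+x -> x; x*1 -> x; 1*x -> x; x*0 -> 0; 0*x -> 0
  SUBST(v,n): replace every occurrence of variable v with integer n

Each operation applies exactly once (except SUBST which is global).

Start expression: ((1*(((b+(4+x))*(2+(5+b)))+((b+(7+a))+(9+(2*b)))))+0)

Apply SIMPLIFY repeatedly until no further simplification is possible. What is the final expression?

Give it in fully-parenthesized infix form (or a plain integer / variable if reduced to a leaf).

Answer: (((b+(4+x))*(2+(5+b)))+((b+(7+a))+(9+(2*b))))

Derivation:
Start: ((1*(((b+(4+x))*(2+(5+b)))+((b+(7+a))+(9+(2*b)))))+0)
Step 1: at root: ((1*(((b+(4+x))*(2+(5+b)))+((b+(7+a))+(9+(2*b)))))+0) -> (1*(((b+(4+x))*(2+(5+b)))+((b+(7+a))+(9+(2*b))))); overall: ((1*(((b+(4+x))*(2+(5+b)))+((b+(7+a))+(9+(2*b)))))+0) -> (1*(((b+(4+x))*(2+(5+b)))+((b+(7+a))+(9+(2*b)))))
Step 2: at root: (1*(((b+(4+x))*(2+(5+b)))+((b+(7+a))+(9+(2*b))))) -> (((b+(4+x))*(2+(5+b)))+((b+(7+a))+(9+(2*b)))); overall: (1*(((b+(4+x))*(2+(5+b)))+((b+(7+a))+(9+(2*b))))) -> (((b+(4+x))*(2+(5+b)))+((b+(7+a))+(9+(2*b))))
Fixed point: (((b+(4+x))*(2+(5+b)))+((b+(7+a))+(9+(2*b))))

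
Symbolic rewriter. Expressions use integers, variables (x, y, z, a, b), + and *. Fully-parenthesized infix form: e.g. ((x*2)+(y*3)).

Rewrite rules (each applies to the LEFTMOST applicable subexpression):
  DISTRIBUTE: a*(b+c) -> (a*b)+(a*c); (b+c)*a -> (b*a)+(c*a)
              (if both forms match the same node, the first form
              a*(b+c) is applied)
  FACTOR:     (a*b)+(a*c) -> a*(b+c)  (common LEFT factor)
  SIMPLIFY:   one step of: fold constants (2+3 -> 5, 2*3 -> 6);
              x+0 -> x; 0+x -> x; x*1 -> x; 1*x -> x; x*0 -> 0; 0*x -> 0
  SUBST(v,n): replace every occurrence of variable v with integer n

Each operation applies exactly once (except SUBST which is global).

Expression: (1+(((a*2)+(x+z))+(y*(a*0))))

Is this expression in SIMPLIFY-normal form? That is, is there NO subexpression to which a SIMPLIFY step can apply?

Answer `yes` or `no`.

Answer: no

Derivation:
Expression: (1+(((a*2)+(x+z))+(y*(a*0))))
Scanning for simplifiable subexpressions (pre-order)...
  at root: (1+(((a*2)+(x+z))+(y*(a*0)))) (not simplifiable)
  at R: (((a*2)+(x+z))+(y*(a*0))) (not simplifiable)
  at RL: ((a*2)+(x+z)) (not simplifiable)
  at RLL: (a*2) (not simplifiable)
  at RLR: (x+z) (not simplifiable)
  at RR: (y*(a*0)) (not simplifiable)
  at RRR: (a*0) (SIMPLIFIABLE)
Found simplifiable subexpr at path RRR: (a*0)
One SIMPLIFY step would give: (1+(((a*2)+(x+z))+(y*0)))
-> NOT in normal form.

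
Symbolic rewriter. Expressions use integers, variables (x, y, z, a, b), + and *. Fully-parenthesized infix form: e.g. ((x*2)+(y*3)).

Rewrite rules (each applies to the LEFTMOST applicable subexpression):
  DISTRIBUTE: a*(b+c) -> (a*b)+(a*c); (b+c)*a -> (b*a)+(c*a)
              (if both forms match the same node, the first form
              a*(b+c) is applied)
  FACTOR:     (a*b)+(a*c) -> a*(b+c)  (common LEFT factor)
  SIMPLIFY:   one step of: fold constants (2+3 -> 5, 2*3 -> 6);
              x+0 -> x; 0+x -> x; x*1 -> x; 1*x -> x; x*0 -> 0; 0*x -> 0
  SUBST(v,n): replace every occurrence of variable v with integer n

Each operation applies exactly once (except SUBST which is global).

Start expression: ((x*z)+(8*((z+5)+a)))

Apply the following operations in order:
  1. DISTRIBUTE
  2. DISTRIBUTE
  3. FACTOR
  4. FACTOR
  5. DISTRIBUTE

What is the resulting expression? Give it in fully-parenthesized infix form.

Answer: ((x*z)+((8*(z+5))+(8*a)))

Derivation:
Start: ((x*z)+(8*((z+5)+a)))
Apply DISTRIBUTE at R (target: (8*((z+5)+a))): ((x*z)+(8*((z+5)+a))) -> ((x*z)+((8*(z+5))+(8*a)))
Apply DISTRIBUTE at RL (target: (8*(z+5))): ((x*z)+((8*(z+5))+(8*a))) -> ((x*z)+(((8*z)+(8*5))+(8*a)))
Apply FACTOR at RL (target: ((8*z)+(8*5))): ((x*z)+(((8*z)+(8*5))+(8*a))) -> ((x*z)+((8*(z+5))+(8*a)))
Apply FACTOR at R (target: ((8*(z+5))+(8*a))): ((x*z)+((8*(z+5))+(8*a))) -> ((x*z)+(8*((z+5)+a)))
Apply DISTRIBUTE at R (target: (8*((z+5)+a))): ((x*z)+(8*((z+5)+a))) -> ((x*z)+((8*(z+5))+(8*a)))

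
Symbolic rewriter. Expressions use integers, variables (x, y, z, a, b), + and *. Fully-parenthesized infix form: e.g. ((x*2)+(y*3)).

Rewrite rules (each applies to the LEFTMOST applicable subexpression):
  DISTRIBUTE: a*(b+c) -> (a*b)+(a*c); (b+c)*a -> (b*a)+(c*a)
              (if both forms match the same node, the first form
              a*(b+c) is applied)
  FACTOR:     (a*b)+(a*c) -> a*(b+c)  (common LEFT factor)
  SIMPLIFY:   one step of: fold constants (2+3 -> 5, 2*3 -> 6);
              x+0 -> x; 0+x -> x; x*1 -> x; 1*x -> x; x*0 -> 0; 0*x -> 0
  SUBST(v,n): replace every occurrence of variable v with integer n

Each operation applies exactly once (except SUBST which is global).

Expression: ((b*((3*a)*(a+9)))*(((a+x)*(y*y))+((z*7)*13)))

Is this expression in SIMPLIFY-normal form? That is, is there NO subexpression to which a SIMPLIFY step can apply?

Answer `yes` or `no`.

Answer: yes

Derivation:
Expression: ((b*((3*a)*(a+9)))*(((a+x)*(y*y))+((z*7)*13)))
Scanning for simplifiable subexpressions (pre-order)...
  at root: ((b*((3*a)*(a+9)))*(((a+x)*(y*y))+((z*7)*13))) (not simplifiable)
  at L: (b*((3*a)*(a+9))) (not simplifiable)
  at LR: ((3*a)*(a+9)) (not simplifiable)
  at LRL: (3*a) (not simplifiable)
  at LRR: (a+9) (not simplifiable)
  at R: (((a+x)*(y*y))+((z*7)*13)) (not simplifiable)
  at RL: ((a+x)*(y*y)) (not simplifiable)
  at RLL: (a+x) (not simplifiable)
  at RLR: (y*y) (not simplifiable)
  at RR: ((z*7)*13) (not simplifiable)
  at RRL: (z*7) (not simplifiable)
Result: no simplifiable subexpression found -> normal form.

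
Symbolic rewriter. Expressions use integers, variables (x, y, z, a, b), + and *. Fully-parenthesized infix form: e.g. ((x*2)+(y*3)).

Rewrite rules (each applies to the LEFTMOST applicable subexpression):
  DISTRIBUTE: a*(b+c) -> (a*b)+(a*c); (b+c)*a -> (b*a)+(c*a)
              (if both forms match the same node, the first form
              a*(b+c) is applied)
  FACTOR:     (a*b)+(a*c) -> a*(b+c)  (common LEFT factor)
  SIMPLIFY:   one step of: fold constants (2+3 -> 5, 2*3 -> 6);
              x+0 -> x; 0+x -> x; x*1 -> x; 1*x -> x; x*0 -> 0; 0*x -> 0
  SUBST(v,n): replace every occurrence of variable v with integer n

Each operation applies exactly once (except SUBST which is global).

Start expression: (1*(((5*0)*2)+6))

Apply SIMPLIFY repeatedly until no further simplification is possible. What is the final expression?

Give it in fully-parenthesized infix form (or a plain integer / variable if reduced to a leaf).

Answer: 6

Derivation:
Start: (1*(((5*0)*2)+6))
Step 1: at root: (1*(((5*0)*2)+6)) -> (((5*0)*2)+6); overall: (1*(((5*0)*2)+6)) -> (((5*0)*2)+6)
Step 2: at LL: (5*0) -> 0; overall: (((5*0)*2)+6) -> ((0*2)+6)
Step 3: at L: (0*2) -> 0; overall: ((0*2)+6) -> (0+6)
Step 4: at root: (0+6) -> 6; overall: (0+6) -> 6
Fixed point: 6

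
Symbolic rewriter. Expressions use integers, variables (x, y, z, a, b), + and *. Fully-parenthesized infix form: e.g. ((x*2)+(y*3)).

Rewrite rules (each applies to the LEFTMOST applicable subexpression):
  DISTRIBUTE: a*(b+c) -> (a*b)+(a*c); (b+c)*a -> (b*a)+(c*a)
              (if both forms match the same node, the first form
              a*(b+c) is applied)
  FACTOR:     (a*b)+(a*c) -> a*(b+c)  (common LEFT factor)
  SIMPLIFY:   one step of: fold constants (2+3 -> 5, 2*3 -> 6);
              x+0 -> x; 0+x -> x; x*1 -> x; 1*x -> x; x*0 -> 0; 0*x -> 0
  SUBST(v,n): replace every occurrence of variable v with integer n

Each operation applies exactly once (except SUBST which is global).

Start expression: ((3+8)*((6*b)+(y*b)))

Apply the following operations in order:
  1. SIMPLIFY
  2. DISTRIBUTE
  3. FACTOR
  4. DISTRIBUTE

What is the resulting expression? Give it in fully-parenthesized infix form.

Answer: ((11*(6*b))+(11*(y*b)))

Derivation:
Start: ((3+8)*((6*b)+(y*b)))
Apply SIMPLIFY at L (target: (3+8)): ((3+8)*((6*b)+(y*b))) -> (11*((6*b)+(y*b)))
Apply DISTRIBUTE at root (target: (11*((6*b)+(y*b)))): (11*((6*b)+(y*b))) -> ((11*(6*b))+(11*(y*b)))
Apply FACTOR at root (target: ((11*(6*b))+(11*(y*b)))): ((11*(6*b))+(11*(y*b))) -> (11*((6*b)+(y*b)))
Apply DISTRIBUTE at root (target: (11*((6*b)+(y*b)))): (11*((6*b)+(y*b))) -> ((11*(6*b))+(11*(y*b)))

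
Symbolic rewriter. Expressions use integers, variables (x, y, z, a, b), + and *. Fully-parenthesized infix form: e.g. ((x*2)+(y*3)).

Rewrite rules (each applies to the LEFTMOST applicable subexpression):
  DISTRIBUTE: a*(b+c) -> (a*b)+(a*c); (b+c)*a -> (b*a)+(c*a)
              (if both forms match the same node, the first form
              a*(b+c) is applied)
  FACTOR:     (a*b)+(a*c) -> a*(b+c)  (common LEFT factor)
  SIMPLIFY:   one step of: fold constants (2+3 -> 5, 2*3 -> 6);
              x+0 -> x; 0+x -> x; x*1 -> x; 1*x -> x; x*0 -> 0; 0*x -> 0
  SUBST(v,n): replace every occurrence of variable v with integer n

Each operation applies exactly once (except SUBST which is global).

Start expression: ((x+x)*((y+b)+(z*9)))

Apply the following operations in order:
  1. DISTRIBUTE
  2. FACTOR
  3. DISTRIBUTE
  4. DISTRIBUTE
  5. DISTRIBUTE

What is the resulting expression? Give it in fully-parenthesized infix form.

Answer: ((((x*y)+(x*y))+((x+x)*b))+((x+x)*(z*9)))

Derivation:
Start: ((x+x)*((y+b)+(z*9)))
Apply DISTRIBUTE at root (target: ((x+x)*((y+b)+(z*9)))): ((x+x)*((y+b)+(z*9))) -> (((x+x)*(y+b))+((x+x)*(z*9)))
Apply FACTOR at root (target: (((x+x)*(y+b))+((x+x)*(z*9)))): (((x+x)*(y+b))+((x+x)*(z*9))) -> ((x+x)*((y+b)+(z*9)))
Apply DISTRIBUTE at root (target: ((x+x)*((y+b)+(z*9)))): ((x+x)*((y+b)+(z*9))) -> (((x+x)*(y+b))+((x+x)*(z*9)))
Apply DISTRIBUTE at L (target: ((x+x)*(y+b))): (((x+x)*(y+b))+((x+x)*(z*9))) -> ((((x+x)*y)+((x+x)*b))+((x+x)*(z*9)))
Apply DISTRIBUTE at LL (target: ((x+x)*y)): ((((x+x)*y)+((x+x)*b))+((x+x)*(z*9))) -> ((((x*y)+(x*y))+((x+x)*b))+((x+x)*(z*9)))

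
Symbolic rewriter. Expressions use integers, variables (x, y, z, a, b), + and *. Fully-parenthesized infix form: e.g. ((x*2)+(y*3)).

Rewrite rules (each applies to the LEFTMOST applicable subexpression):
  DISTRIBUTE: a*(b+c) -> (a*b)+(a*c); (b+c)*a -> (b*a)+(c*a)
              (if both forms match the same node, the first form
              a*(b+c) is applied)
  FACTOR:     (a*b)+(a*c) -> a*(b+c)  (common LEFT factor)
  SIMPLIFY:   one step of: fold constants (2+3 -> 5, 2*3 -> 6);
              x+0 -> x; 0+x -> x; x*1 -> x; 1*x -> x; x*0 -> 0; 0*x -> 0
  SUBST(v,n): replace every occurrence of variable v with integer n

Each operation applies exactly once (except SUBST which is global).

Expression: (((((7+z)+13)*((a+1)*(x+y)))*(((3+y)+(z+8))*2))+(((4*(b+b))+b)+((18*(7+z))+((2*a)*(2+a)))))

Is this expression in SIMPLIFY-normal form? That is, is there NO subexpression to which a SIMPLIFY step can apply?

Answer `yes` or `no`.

Answer: yes

Derivation:
Expression: (((((7+z)+13)*((a+1)*(x+y)))*(((3+y)+(z+8))*2))+(((4*(b+b))+b)+((18*(7+z))+((2*a)*(2+a)))))
Scanning for simplifiable subexpressions (pre-order)...
  at root: (((((7+z)+13)*((a+1)*(x+y)))*(((3+y)+(z+8))*2))+(((4*(b+b))+b)+((18*(7+z))+((2*a)*(2+a))))) (not simplifiable)
  at L: ((((7+z)+13)*((a+1)*(x+y)))*(((3+y)+(z+8))*2)) (not simplifiable)
  at LL: (((7+z)+13)*((a+1)*(x+y))) (not simplifiable)
  at LLL: ((7+z)+13) (not simplifiable)
  at LLLL: (7+z) (not simplifiable)
  at LLR: ((a+1)*(x+y)) (not simplifiable)
  at LLRL: (a+1) (not simplifiable)
  at LLRR: (x+y) (not simplifiable)
  at LR: (((3+y)+(z+8))*2) (not simplifiable)
  at LRL: ((3+y)+(z+8)) (not simplifiable)
  at LRLL: (3+y) (not simplifiable)
  at LRLR: (z+8) (not simplifiable)
  at R: (((4*(b+b))+b)+((18*(7+z))+((2*a)*(2+a)))) (not simplifiable)
  at RL: ((4*(b+b))+b) (not simplifiable)
  at RLL: (4*(b+b)) (not simplifiable)
  at RLLR: (b+b) (not simplifiable)
  at RR: ((18*(7+z))+((2*a)*(2+a))) (not simplifiable)
  at RRL: (18*(7+z)) (not simplifiable)
  at RRLR: (7+z) (not simplifiable)
  at RRR: ((2*a)*(2+a)) (not simplifiable)
  at RRRL: (2*a) (not simplifiable)
  at RRRR: (2+a) (not simplifiable)
Result: no simplifiable subexpression found -> normal form.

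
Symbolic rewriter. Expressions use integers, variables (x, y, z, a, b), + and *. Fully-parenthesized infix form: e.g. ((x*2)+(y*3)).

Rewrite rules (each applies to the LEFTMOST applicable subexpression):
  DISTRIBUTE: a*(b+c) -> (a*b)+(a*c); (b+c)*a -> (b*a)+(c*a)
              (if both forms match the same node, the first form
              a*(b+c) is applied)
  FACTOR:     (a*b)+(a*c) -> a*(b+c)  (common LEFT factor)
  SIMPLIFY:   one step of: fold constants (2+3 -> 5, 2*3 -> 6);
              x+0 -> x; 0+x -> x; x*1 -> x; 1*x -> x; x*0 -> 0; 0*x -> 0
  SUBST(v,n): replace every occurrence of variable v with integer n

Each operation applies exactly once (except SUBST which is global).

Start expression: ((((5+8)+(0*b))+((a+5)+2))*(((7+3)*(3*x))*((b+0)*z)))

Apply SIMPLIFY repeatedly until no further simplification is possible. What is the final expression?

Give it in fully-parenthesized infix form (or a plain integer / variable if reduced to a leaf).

Start: ((((5+8)+(0*b))+((a+5)+2))*(((7+3)*(3*x))*((b+0)*z)))
Step 1: at LLL: (5+8) -> 13; overall: ((((5+8)+(0*b))+((a+5)+2))*(((7+3)*(3*x))*((b+0)*z))) -> (((13+(0*b))+((a+5)+2))*(((7+3)*(3*x))*((b+0)*z)))
Step 2: at LLR: (0*b) -> 0; overall: (((13+(0*b))+((a+5)+2))*(((7+3)*(3*x))*((b+0)*z))) -> (((13+0)+((a+5)+2))*(((7+3)*(3*x))*((b+0)*z)))
Step 3: at LL: (13+0) -> 13; overall: (((13+0)+((a+5)+2))*(((7+3)*(3*x))*((b+0)*z))) -> ((13+((a+5)+2))*(((7+3)*(3*x))*((b+0)*z)))
Step 4: at RLL: (7+3) -> 10; overall: ((13+((a+5)+2))*(((7+3)*(3*x))*((b+0)*z))) -> ((13+((a+5)+2))*((10*(3*x))*((b+0)*z)))
Step 5: at RRL: (b+0) -> b; overall: ((13+((a+5)+2))*((10*(3*x))*((b+0)*z))) -> ((13+((a+5)+2))*((10*(3*x))*(b*z)))
Fixed point: ((13+((a+5)+2))*((10*(3*x))*(b*z)))

Answer: ((13+((a+5)+2))*((10*(3*x))*(b*z)))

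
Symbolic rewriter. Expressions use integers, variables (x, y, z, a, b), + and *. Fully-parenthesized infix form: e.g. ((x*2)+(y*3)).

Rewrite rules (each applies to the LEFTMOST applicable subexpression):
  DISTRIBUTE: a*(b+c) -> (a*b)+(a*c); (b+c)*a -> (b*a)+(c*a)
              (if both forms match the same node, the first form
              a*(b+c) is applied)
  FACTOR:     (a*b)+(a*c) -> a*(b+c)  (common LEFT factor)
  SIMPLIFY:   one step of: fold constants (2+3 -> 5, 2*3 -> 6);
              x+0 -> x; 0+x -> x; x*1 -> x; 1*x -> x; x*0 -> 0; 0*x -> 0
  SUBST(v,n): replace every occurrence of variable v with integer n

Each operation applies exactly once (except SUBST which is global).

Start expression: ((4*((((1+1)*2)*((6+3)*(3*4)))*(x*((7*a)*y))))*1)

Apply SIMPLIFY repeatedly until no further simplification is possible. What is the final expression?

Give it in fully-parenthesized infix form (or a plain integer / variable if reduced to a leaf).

Start: ((4*((((1+1)*2)*((6+3)*(3*4)))*(x*((7*a)*y))))*1)
Step 1: at root: ((4*((((1+1)*2)*((6+3)*(3*4)))*(x*((7*a)*y))))*1) -> (4*((((1+1)*2)*((6+3)*(3*4)))*(x*((7*a)*y)))); overall: ((4*((((1+1)*2)*((6+3)*(3*4)))*(x*((7*a)*y))))*1) -> (4*((((1+1)*2)*((6+3)*(3*4)))*(x*((7*a)*y))))
Step 2: at RLLL: (1+1) -> 2; overall: (4*((((1+1)*2)*((6+3)*(3*4)))*(x*((7*a)*y)))) -> (4*(((2*2)*((6+3)*(3*4)))*(x*((7*a)*y))))
Step 3: at RLL: (2*2) -> 4; overall: (4*(((2*2)*((6+3)*(3*4)))*(x*((7*a)*y)))) -> (4*((4*((6+3)*(3*4)))*(x*((7*a)*y))))
Step 4: at RLRL: (6+3) -> 9; overall: (4*((4*((6+3)*(3*4)))*(x*((7*a)*y)))) -> (4*((4*(9*(3*4)))*(x*((7*a)*y))))
Step 5: at RLRR: (3*4) -> 12; overall: (4*((4*(9*(3*4)))*(x*((7*a)*y)))) -> (4*((4*(9*12))*(x*((7*a)*y))))
Step 6: at RLR: (9*12) -> 108; overall: (4*((4*(9*12))*(x*((7*a)*y)))) -> (4*((4*108)*(x*((7*a)*y))))
Step 7: at RL: (4*108) -> 432; overall: (4*((4*108)*(x*((7*a)*y)))) -> (4*(432*(x*((7*a)*y))))
Fixed point: (4*(432*(x*((7*a)*y))))

Answer: (4*(432*(x*((7*a)*y))))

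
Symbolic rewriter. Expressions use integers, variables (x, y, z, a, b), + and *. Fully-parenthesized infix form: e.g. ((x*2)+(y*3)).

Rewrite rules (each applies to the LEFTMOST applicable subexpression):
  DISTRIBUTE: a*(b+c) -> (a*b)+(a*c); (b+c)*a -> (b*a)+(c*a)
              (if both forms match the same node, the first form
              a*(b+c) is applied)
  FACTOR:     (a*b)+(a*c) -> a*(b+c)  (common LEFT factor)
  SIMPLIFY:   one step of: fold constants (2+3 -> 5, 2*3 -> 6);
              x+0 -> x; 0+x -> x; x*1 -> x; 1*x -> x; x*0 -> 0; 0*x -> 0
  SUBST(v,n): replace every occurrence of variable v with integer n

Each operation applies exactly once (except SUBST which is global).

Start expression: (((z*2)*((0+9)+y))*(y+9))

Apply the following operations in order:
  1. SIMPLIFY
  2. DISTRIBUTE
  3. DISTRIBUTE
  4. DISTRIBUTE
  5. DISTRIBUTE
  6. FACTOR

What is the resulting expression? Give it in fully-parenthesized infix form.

Start: (((z*2)*((0+9)+y))*(y+9))
Apply SIMPLIFY at LRL (target: (0+9)): (((z*2)*((0+9)+y))*(y+9)) -> (((z*2)*(9+y))*(y+9))
Apply DISTRIBUTE at root (target: (((z*2)*(9+y))*(y+9))): (((z*2)*(9+y))*(y+9)) -> ((((z*2)*(9+y))*y)+(((z*2)*(9+y))*9))
Apply DISTRIBUTE at LL (target: ((z*2)*(9+y))): ((((z*2)*(9+y))*y)+(((z*2)*(9+y))*9)) -> (((((z*2)*9)+((z*2)*y))*y)+(((z*2)*(9+y))*9))
Apply DISTRIBUTE at L (target: ((((z*2)*9)+((z*2)*y))*y)): (((((z*2)*9)+((z*2)*y))*y)+(((z*2)*(9+y))*9)) -> (((((z*2)*9)*y)+(((z*2)*y)*y))+(((z*2)*(9+y))*9))
Apply DISTRIBUTE at RL (target: ((z*2)*(9+y))): (((((z*2)*9)*y)+(((z*2)*y)*y))+(((z*2)*(9+y))*9)) -> (((((z*2)*9)*y)+(((z*2)*y)*y))+((((z*2)*9)+((z*2)*y))*9))
Apply FACTOR at RL (target: (((z*2)*9)+((z*2)*y))): (((((z*2)*9)*y)+(((z*2)*y)*y))+((((z*2)*9)+((z*2)*y))*9)) -> (((((z*2)*9)*y)+(((z*2)*y)*y))+(((z*2)*(9+y))*9))

Answer: (((((z*2)*9)*y)+(((z*2)*y)*y))+(((z*2)*(9+y))*9))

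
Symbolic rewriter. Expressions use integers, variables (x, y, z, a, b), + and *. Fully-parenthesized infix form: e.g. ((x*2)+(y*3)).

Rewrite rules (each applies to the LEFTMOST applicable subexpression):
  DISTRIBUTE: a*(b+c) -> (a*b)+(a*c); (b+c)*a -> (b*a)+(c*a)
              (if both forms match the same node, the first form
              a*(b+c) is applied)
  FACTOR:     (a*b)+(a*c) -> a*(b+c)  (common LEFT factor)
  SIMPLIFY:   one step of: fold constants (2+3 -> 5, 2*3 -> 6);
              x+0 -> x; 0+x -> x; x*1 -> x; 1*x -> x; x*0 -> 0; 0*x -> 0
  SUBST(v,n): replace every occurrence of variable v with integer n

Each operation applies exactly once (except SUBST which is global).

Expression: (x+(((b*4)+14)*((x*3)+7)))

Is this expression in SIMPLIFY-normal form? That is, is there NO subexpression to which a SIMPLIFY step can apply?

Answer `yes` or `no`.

Expression: (x+(((b*4)+14)*((x*3)+7)))
Scanning for simplifiable subexpressions (pre-order)...
  at root: (x+(((b*4)+14)*((x*3)+7))) (not simplifiable)
  at R: (((b*4)+14)*((x*3)+7)) (not simplifiable)
  at RL: ((b*4)+14) (not simplifiable)
  at RLL: (b*4) (not simplifiable)
  at RR: ((x*3)+7) (not simplifiable)
  at RRL: (x*3) (not simplifiable)
Result: no simplifiable subexpression found -> normal form.

Answer: yes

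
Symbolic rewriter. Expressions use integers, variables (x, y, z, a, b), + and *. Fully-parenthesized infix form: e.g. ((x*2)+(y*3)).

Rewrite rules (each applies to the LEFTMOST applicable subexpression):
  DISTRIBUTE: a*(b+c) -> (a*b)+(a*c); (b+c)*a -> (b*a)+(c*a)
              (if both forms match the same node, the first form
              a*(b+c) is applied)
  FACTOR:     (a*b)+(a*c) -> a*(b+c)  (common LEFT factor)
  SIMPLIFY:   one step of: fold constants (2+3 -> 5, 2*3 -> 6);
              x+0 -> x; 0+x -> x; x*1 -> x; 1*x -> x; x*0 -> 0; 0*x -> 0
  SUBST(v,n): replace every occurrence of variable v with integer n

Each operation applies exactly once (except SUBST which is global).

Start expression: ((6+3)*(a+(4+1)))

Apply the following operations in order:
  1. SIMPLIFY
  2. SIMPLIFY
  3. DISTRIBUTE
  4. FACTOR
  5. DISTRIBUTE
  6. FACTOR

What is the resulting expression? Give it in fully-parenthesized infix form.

Answer: (9*(a+5))

Derivation:
Start: ((6+3)*(a+(4+1)))
Apply SIMPLIFY at L (target: (6+3)): ((6+3)*(a+(4+1))) -> (9*(a+(4+1)))
Apply SIMPLIFY at RR (target: (4+1)): (9*(a+(4+1))) -> (9*(a+5))
Apply DISTRIBUTE at root (target: (9*(a+5))): (9*(a+5)) -> ((9*a)+(9*5))
Apply FACTOR at root (target: ((9*a)+(9*5))): ((9*a)+(9*5)) -> (9*(a+5))
Apply DISTRIBUTE at root (target: (9*(a+5))): (9*(a+5)) -> ((9*a)+(9*5))
Apply FACTOR at root (target: ((9*a)+(9*5))): ((9*a)+(9*5)) -> (9*(a+5))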